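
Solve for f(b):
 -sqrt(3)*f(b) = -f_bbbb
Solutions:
 f(b) = C1*exp(-3^(1/8)*b) + C2*exp(3^(1/8)*b) + C3*sin(3^(1/8)*b) + C4*cos(3^(1/8)*b)


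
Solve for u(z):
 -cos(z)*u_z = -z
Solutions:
 u(z) = C1 + Integral(z/cos(z), z)


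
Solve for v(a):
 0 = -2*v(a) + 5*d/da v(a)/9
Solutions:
 v(a) = C1*exp(18*a/5)


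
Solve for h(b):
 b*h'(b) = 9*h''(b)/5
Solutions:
 h(b) = C1 + C2*erfi(sqrt(10)*b/6)


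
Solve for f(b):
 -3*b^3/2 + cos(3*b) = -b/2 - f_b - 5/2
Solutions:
 f(b) = C1 + 3*b^4/8 - b^2/4 - 5*b/2 - sin(3*b)/3


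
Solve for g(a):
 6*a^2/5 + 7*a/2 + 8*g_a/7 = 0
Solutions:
 g(a) = C1 - 7*a^3/20 - 49*a^2/32


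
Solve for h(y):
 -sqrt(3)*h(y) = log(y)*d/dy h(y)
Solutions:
 h(y) = C1*exp(-sqrt(3)*li(y))


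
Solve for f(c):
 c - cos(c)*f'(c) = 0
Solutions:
 f(c) = C1 + Integral(c/cos(c), c)


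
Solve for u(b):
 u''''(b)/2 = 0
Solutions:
 u(b) = C1 + C2*b + C3*b^2 + C4*b^3


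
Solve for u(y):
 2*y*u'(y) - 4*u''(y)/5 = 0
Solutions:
 u(y) = C1 + C2*erfi(sqrt(5)*y/2)


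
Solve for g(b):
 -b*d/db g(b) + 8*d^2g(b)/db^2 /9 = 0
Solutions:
 g(b) = C1 + C2*erfi(3*b/4)


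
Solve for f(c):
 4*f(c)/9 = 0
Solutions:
 f(c) = 0


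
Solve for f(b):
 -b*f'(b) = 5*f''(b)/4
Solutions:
 f(b) = C1 + C2*erf(sqrt(10)*b/5)


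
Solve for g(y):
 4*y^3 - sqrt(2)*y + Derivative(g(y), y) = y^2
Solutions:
 g(y) = C1 - y^4 + y^3/3 + sqrt(2)*y^2/2


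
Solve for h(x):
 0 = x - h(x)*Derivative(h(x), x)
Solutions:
 h(x) = -sqrt(C1 + x^2)
 h(x) = sqrt(C1 + x^2)


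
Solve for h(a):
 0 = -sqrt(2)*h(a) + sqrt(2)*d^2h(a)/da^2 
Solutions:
 h(a) = C1*exp(-a) + C2*exp(a)


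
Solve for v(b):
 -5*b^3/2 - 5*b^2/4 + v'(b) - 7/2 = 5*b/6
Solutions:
 v(b) = C1 + 5*b^4/8 + 5*b^3/12 + 5*b^2/12 + 7*b/2


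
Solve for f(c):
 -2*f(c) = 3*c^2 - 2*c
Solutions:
 f(c) = c*(2 - 3*c)/2


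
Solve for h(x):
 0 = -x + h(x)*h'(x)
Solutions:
 h(x) = -sqrt(C1 + x^2)
 h(x) = sqrt(C1 + x^2)


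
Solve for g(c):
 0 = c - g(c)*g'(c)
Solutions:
 g(c) = -sqrt(C1 + c^2)
 g(c) = sqrt(C1 + c^2)


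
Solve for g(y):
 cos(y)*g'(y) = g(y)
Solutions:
 g(y) = C1*sqrt(sin(y) + 1)/sqrt(sin(y) - 1)


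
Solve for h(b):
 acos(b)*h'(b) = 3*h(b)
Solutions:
 h(b) = C1*exp(3*Integral(1/acos(b), b))


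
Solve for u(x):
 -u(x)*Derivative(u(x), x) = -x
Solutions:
 u(x) = -sqrt(C1 + x^2)
 u(x) = sqrt(C1 + x^2)


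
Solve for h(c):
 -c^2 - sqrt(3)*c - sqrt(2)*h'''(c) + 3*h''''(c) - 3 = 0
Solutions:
 h(c) = C1 + C2*c + C3*c^2 + C4*exp(sqrt(2)*c/3) - sqrt(2)*c^5/120 + c^4*(-6 - sqrt(6))/48 + c^3*(-sqrt(2) - sqrt(3)/4)


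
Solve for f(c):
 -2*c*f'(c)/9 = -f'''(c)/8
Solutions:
 f(c) = C1 + Integral(C2*airyai(2*6^(1/3)*c/3) + C3*airybi(2*6^(1/3)*c/3), c)


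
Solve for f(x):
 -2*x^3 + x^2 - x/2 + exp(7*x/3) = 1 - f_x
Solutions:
 f(x) = C1 + x^4/2 - x^3/3 + x^2/4 + x - 3*exp(7*x/3)/7


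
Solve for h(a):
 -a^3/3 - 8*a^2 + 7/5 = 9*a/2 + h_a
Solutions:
 h(a) = C1 - a^4/12 - 8*a^3/3 - 9*a^2/4 + 7*a/5


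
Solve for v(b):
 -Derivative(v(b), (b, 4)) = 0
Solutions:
 v(b) = C1 + C2*b + C3*b^2 + C4*b^3


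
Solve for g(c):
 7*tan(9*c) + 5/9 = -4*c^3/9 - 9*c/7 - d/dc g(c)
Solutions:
 g(c) = C1 - c^4/9 - 9*c^2/14 - 5*c/9 + 7*log(cos(9*c))/9


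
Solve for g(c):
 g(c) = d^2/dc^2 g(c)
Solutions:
 g(c) = C1*exp(-c) + C2*exp(c)


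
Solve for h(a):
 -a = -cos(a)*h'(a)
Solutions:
 h(a) = C1 + Integral(a/cos(a), a)


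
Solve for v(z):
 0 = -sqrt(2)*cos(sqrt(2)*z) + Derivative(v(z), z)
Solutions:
 v(z) = C1 + sin(sqrt(2)*z)


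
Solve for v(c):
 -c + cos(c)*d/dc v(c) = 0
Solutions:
 v(c) = C1 + Integral(c/cos(c), c)


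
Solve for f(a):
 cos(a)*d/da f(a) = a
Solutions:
 f(a) = C1 + Integral(a/cos(a), a)


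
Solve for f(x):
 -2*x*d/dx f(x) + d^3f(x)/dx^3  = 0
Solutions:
 f(x) = C1 + Integral(C2*airyai(2^(1/3)*x) + C3*airybi(2^(1/3)*x), x)


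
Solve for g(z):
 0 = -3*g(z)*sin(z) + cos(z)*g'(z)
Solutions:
 g(z) = C1/cos(z)^3


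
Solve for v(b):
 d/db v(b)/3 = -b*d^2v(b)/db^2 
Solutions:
 v(b) = C1 + C2*b^(2/3)


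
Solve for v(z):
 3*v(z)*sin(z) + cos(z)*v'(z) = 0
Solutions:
 v(z) = C1*cos(z)^3


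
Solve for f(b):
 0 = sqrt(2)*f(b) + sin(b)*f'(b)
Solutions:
 f(b) = C1*(cos(b) + 1)^(sqrt(2)/2)/(cos(b) - 1)^(sqrt(2)/2)


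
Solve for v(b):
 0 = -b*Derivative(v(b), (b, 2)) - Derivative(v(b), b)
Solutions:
 v(b) = C1 + C2*log(b)


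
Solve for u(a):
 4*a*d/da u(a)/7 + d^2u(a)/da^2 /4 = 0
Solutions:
 u(a) = C1 + C2*erf(2*sqrt(14)*a/7)


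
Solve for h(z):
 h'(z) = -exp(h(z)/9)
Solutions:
 h(z) = 9*log(1/(C1 + z)) + 18*log(3)


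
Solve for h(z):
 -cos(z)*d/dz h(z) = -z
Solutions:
 h(z) = C1 + Integral(z/cos(z), z)


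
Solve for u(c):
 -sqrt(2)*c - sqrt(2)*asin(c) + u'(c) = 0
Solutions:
 u(c) = C1 + sqrt(2)*c^2/2 + sqrt(2)*(c*asin(c) + sqrt(1 - c^2))


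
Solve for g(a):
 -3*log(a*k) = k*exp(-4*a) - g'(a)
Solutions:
 g(a) = C1 + 3*a*log(a*k) - 3*a - k*exp(-4*a)/4


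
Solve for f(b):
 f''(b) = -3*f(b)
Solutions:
 f(b) = C1*sin(sqrt(3)*b) + C2*cos(sqrt(3)*b)


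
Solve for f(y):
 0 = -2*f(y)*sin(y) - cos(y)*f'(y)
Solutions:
 f(y) = C1*cos(y)^2


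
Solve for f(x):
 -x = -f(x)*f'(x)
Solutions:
 f(x) = -sqrt(C1 + x^2)
 f(x) = sqrt(C1 + x^2)


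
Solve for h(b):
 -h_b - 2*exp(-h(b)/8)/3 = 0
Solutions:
 h(b) = 8*log(C1 - b/12)


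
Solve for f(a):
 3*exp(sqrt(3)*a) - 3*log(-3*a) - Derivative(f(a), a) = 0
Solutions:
 f(a) = C1 - 3*a*log(-a) + 3*a*(1 - log(3)) + sqrt(3)*exp(sqrt(3)*a)


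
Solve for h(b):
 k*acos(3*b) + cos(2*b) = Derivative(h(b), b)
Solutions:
 h(b) = C1 + k*(b*acos(3*b) - sqrt(1 - 9*b^2)/3) + sin(2*b)/2


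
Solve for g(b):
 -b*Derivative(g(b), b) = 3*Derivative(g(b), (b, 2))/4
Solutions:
 g(b) = C1 + C2*erf(sqrt(6)*b/3)


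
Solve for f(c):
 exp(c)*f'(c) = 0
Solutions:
 f(c) = C1


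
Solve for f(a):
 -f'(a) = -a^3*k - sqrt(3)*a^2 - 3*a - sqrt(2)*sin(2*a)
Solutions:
 f(a) = C1 + a^4*k/4 + sqrt(3)*a^3/3 + 3*a^2/2 - sqrt(2)*cos(2*a)/2


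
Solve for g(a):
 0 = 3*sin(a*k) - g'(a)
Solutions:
 g(a) = C1 - 3*cos(a*k)/k


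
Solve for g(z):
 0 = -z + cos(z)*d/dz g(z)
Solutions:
 g(z) = C1 + Integral(z/cos(z), z)


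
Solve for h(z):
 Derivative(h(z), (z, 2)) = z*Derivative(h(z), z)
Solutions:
 h(z) = C1 + C2*erfi(sqrt(2)*z/2)


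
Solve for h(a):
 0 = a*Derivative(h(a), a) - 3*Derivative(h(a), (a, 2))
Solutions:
 h(a) = C1 + C2*erfi(sqrt(6)*a/6)


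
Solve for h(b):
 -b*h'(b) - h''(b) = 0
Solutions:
 h(b) = C1 + C2*erf(sqrt(2)*b/2)


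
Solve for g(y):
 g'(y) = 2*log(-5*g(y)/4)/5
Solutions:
 -5*Integral(1/(log(-_y) - 2*log(2) + log(5)), (_y, g(y)))/2 = C1 - y


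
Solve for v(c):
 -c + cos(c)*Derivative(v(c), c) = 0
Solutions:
 v(c) = C1 + Integral(c/cos(c), c)


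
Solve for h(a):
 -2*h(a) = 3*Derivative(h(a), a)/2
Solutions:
 h(a) = C1*exp(-4*a/3)


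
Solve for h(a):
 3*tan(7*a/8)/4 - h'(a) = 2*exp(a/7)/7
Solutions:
 h(a) = C1 - 2*exp(a/7) - 6*log(cos(7*a/8))/7


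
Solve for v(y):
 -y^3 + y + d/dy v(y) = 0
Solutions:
 v(y) = C1 + y^4/4 - y^2/2


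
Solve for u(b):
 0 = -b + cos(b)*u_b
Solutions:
 u(b) = C1 + Integral(b/cos(b), b)


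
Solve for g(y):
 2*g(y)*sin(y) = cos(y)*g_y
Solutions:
 g(y) = C1/cos(y)^2


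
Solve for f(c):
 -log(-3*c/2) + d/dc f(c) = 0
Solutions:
 f(c) = C1 + c*log(-c) + c*(-1 - log(2) + log(3))


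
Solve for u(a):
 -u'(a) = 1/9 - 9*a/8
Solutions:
 u(a) = C1 + 9*a^2/16 - a/9


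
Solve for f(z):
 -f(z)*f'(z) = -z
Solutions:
 f(z) = -sqrt(C1 + z^2)
 f(z) = sqrt(C1 + z^2)


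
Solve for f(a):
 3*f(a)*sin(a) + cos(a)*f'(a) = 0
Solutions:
 f(a) = C1*cos(a)^3


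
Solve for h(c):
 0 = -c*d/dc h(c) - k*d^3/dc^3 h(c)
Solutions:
 h(c) = C1 + Integral(C2*airyai(c*(-1/k)^(1/3)) + C3*airybi(c*(-1/k)^(1/3)), c)


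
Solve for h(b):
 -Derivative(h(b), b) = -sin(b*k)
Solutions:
 h(b) = C1 - cos(b*k)/k


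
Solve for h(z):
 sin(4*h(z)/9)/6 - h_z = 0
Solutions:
 -z/6 + 9*log(cos(4*h(z)/9) - 1)/8 - 9*log(cos(4*h(z)/9) + 1)/8 = C1


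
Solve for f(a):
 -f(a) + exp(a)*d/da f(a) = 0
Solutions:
 f(a) = C1*exp(-exp(-a))


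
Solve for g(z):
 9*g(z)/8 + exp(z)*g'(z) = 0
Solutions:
 g(z) = C1*exp(9*exp(-z)/8)


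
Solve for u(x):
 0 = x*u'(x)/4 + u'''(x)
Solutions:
 u(x) = C1 + Integral(C2*airyai(-2^(1/3)*x/2) + C3*airybi(-2^(1/3)*x/2), x)


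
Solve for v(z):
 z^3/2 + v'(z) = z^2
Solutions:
 v(z) = C1 - z^4/8 + z^3/3


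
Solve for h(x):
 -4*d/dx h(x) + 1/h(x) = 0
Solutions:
 h(x) = -sqrt(C1 + 2*x)/2
 h(x) = sqrt(C1 + 2*x)/2


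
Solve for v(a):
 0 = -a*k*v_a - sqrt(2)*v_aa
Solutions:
 v(a) = Piecewise((-2^(3/4)*sqrt(pi)*C1*erf(2^(1/4)*a*sqrt(k)/2)/(2*sqrt(k)) - C2, (k > 0) | (k < 0)), (-C1*a - C2, True))


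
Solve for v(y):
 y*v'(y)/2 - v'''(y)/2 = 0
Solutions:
 v(y) = C1 + Integral(C2*airyai(y) + C3*airybi(y), y)


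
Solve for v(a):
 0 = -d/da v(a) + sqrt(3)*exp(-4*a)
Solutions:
 v(a) = C1 - sqrt(3)*exp(-4*a)/4


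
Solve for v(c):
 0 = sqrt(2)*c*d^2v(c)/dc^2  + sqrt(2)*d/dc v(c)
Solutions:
 v(c) = C1 + C2*log(c)


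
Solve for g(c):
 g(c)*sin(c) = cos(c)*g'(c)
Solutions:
 g(c) = C1/cos(c)


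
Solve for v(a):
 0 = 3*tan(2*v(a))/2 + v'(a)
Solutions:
 v(a) = -asin(C1*exp(-3*a))/2 + pi/2
 v(a) = asin(C1*exp(-3*a))/2


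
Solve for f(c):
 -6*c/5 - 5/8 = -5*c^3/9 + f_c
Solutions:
 f(c) = C1 + 5*c^4/36 - 3*c^2/5 - 5*c/8


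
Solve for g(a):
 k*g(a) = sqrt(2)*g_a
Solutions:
 g(a) = C1*exp(sqrt(2)*a*k/2)


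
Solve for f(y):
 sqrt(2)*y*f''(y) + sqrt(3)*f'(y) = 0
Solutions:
 f(y) = C1 + C2*y^(1 - sqrt(6)/2)


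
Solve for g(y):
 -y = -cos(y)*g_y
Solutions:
 g(y) = C1 + Integral(y/cos(y), y)


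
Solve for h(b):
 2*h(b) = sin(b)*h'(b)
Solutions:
 h(b) = C1*(cos(b) - 1)/(cos(b) + 1)


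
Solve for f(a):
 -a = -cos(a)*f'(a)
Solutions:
 f(a) = C1 + Integral(a/cos(a), a)


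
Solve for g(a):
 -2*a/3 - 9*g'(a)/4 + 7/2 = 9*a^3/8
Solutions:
 g(a) = C1 - a^4/8 - 4*a^2/27 + 14*a/9


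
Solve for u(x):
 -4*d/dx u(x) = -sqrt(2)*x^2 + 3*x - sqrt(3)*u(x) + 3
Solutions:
 u(x) = C1*exp(sqrt(3)*x/4) - sqrt(6)*x^2/3 - 8*sqrt(2)*x/3 + sqrt(3)*x - 32*sqrt(6)/9 + sqrt(3) + 4


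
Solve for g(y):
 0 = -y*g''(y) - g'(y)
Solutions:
 g(y) = C1 + C2*log(y)


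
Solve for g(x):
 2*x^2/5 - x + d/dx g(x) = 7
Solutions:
 g(x) = C1 - 2*x^3/15 + x^2/2 + 7*x


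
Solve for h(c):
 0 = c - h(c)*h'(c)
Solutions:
 h(c) = -sqrt(C1 + c^2)
 h(c) = sqrt(C1 + c^2)


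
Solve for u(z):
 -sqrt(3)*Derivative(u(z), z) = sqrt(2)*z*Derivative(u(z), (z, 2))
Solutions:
 u(z) = C1 + C2*z^(1 - sqrt(6)/2)


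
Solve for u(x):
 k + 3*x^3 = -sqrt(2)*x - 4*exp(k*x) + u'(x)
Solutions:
 u(x) = C1 + k*x + 3*x^4/4 + sqrt(2)*x^2/2 + 4*exp(k*x)/k


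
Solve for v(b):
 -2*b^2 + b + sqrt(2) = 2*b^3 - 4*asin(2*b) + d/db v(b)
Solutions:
 v(b) = C1 - b^4/2 - 2*b^3/3 + b^2/2 + 4*b*asin(2*b) + sqrt(2)*b + 2*sqrt(1 - 4*b^2)


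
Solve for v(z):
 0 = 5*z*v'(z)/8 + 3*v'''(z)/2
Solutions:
 v(z) = C1 + Integral(C2*airyai(-90^(1/3)*z/6) + C3*airybi(-90^(1/3)*z/6), z)


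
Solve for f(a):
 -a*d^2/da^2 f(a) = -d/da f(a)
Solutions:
 f(a) = C1 + C2*a^2


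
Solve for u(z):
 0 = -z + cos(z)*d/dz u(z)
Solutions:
 u(z) = C1 + Integral(z/cos(z), z)


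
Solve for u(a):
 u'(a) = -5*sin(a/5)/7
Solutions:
 u(a) = C1 + 25*cos(a/5)/7


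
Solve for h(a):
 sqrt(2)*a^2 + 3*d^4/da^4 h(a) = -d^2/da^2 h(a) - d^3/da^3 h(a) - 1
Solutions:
 h(a) = C1 + C2*a - sqrt(2)*a^4/12 + sqrt(2)*a^3/3 + a^2*(-1/2 + 2*sqrt(2)) + (C3*sin(sqrt(11)*a/6) + C4*cos(sqrt(11)*a/6))*exp(-a/6)


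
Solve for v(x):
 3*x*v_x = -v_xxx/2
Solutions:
 v(x) = C1 + Integral(C2*airyai(-6^(1/3)*x) + C3*airybi(-6^(1/3)*x), x)


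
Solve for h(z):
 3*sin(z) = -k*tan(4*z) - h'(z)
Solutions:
 h(z) = C1 + k*log(cos(4*z))/4 + 3*cos(z)


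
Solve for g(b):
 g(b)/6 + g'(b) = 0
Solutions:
 g(b) = C1*exp(-b/6)


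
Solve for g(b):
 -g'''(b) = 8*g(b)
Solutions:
 g(b) = C3*exp(-2*b) + (C1*sin(sqrt(3)*b) + C2*cos(sqrt(3)*b))*exp(b)


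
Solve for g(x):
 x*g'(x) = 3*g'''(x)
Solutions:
 g(x) = C1 + Integral(C2*airyai(3^(2/3)*x/3) + C3*airybi(3^(2/3)*x/3), x)


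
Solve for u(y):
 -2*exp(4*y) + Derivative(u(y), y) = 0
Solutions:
 u(y) = C1 + exp(4*y)/2


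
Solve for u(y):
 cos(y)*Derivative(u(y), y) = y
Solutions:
 u(y) = C1 + Integral(y/cos(y), y)


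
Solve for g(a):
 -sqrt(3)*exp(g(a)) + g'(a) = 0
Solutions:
 g(a) = log(-1/(C1 + sqrt(3)*a))


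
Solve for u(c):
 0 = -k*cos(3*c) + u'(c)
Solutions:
 u(c) = C1 + k*sin(3*c)/3


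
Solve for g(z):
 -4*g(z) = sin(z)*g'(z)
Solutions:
 g(z) = C1*(cos(z)^2 + 2*cos(z) + 1)/(cos(z)^2 - 2*cos(z) + 1)


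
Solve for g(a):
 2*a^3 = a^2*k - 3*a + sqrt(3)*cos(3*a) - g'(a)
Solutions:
 g(a) = C1 - a^4/2 + a^3*k/3 - 3*a^2/2 + sqrt(3)*sin(3*a)/3


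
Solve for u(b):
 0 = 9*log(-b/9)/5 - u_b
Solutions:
 u(b) = C1 + 9*b*log(-b)/5 + 9*b*(-2*log(3) - 1)/5


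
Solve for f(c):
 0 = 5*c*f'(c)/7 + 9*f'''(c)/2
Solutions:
 f(c) = C1 + Integral(C2*airyai(-1470^(1/3)*c/21) + C3*airybi(-1470^(1/3)*c/21), c)


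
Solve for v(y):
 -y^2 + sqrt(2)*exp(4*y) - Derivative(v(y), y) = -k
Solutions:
 v(y) = C1 + k*y - y^3/3 + sqrt(2)*exp(4*y)/4


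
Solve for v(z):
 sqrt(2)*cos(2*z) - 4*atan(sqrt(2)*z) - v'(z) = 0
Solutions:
 v(z) = C1 - 4*z*atan(sqrt(2)*z) + sqrt(2)*log(2*z^2 + 1) + sqrt(2)*sin(2*z)/2


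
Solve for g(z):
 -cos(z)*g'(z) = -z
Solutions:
 g(z) = C1 + Integral(z/cos(z), z)


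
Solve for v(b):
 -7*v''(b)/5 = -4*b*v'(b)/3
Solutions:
 v(b) = C1 + C2*erfi(sqrt(210)*b/21)


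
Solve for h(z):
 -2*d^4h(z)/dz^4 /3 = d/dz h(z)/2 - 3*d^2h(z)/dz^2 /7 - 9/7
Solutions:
 h(z) = C1 + C2*exp(21^(1/3)*z*(2*21^(1/3)/(sqrt(2233) + 49)^(1/3) + (sqrt(2233) + 49)^(1/3))/28)*sin(3^(1/6)*7^(1/3)*z*(-3^(2/3)*(sqrt(2233) + 49)^(1/3) + 6*7^(1/3)/(sqrt(2233) + 49)^(1/3))/28) + C3*exp(21^(1/3)*z*(2*21^(1/3)/(sqrt(2233) + 49)^(1/3) + (sqrt(2233) + 49)^(1/3))/28)*cos(3^(1/6)*7^(1/3)*z*(-3^(2/3)*(sqrt(2233) + 49)^(1/3) + 6*7^(1/3)/(sqrt(2233) + 49)^(1/3))/28) + C4*exp(-21^(1/3)*z*(2*21^(1/3)/(sqrt(2233) + 49)^(1/3) + (sqrt(2233) + 49)^(1/3))/14) + 18*z/7


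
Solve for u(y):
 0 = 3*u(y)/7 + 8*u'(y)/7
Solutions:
 u(y) = C1*exp(-3*y/8)


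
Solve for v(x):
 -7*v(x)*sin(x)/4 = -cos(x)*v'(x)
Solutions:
 v(x) = C1/cos(x)^(7/4)


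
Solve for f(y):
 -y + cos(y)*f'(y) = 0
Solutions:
 f(y) = C1 + Integral(y/cos(y), y)


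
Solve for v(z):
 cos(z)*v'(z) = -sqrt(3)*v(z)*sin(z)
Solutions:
 v(z) = C1*cos(z)^(sqrt(3))


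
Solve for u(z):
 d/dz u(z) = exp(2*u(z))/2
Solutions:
 u(z) = log(-sqrt(-1/(C1 + z)))
 u(z) = log(-1/(C1 + z))/2


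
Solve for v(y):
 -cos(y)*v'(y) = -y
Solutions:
 v(y) = C1 + Integral(y/cos(y), y)


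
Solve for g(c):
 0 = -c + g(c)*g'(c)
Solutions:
 g(c) = -sqrt(C1 + c^2)
 g(c) = sqrt(C1 + c^2)


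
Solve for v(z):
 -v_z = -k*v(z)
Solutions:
 v(z) = C1*exp(k*z)


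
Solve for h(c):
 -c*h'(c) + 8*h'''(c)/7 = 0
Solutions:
 h(c) = C1 + Integral(C2*airyai(7^(1/3)*c/2) + C3*airybi(7^(1/3)*c/2), c)


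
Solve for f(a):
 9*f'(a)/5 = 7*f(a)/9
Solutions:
 f(a) = C1*exp(35*a/81)


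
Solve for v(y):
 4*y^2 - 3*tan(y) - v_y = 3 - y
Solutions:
 v(y) = C1 + 4*y^3/3 + y^2/2 - 3*y + 3*log(cos(y))


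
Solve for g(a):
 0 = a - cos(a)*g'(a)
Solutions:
 g(a) = C1 + Integral(a/cos(a), a)


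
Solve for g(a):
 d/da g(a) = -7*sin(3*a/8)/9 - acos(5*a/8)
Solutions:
 g(a) = C1 - a*acos(5*a/8) + sqrt(64 - 25*a^2)/5 + 56*cos(3*a/8)/27


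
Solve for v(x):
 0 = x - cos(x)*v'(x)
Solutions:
 v(x) = C1 + Integral(x/cos(x), x)


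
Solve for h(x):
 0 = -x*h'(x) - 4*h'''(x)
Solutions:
 h(x) = C1 + Integral(C2*airyai(-2^(1/3)*x/2) + C3*airybi(-2^(1/3)*x/2), x)


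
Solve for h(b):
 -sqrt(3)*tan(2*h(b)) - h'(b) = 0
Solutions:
 h(b) = -asin(C1*exp(-2*sqrt(3)*b))/2 + pi/2
 h(b) = asin(C1*exp(-2*sqrt(3)*b))/2


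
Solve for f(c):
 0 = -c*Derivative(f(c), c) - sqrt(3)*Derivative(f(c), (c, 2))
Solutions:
 f(c) = C1 + C2*erf(sqrt(2)*3^(3/4)*c/6)


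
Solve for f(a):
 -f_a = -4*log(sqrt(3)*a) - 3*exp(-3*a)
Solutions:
 f(a) = C1 + 4*a*log(a) + 2*a*(-2 + log(3)) - exp(-3*a)


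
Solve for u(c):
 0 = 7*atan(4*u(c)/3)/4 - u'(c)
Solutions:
 Integral(1/atan(4*_y/3), (_y, u(c))) = C1 + 7*c/4


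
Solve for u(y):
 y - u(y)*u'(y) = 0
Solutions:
 u(y) = -sqrt(C1 + y^2)
 u(y) = sqrt(C1 + y^2)


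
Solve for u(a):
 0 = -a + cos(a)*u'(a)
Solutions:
 u(a) = C1 + Integral(a/cos(a), a)


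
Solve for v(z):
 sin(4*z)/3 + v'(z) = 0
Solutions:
 v(z) = C1 + cos(4*z)/12


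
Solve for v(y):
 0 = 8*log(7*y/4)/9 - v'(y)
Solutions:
 v(y) = C1 + 8*y*log(y)/9 - 16*y*log(2)/9 - 8*y/9 + 8*y*log(7)/9


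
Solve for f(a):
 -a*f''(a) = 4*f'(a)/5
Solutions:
 f(a) = C1 + C2*a^(1/5)


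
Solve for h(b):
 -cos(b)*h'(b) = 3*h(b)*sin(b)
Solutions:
 h(b) = C1*cos(b)^3


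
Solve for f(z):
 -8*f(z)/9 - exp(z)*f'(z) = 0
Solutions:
 f(z) = C1*exp(8*exp(-z)/9)


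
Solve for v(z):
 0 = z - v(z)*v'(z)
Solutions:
 v(z) = -sqrt(C1 + z^2)
 v(z) = sqrt(C1 + z^2)


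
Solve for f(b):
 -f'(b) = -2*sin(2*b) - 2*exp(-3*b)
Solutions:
 f(b) = C1 - cos(2*b) - 2*exp(-3*b)/3


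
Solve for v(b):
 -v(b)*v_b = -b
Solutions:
 v(b) = -sqrt(C1 + b^2)
 v(b) = sqrt(C1 + b^2)


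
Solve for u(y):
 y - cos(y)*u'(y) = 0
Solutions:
 u(y) = C1 + Integral(y/cos(y), y)


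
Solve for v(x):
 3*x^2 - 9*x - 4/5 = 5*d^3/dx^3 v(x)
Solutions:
 v(x) = C1 + C2*x + C3*x^2 + x^5/100 - 3*x^4/40 - 2*x^3/75


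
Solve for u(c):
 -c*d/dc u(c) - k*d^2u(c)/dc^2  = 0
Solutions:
 u(c) = C1 + C2*sqrt(k)*erf(sqrt(2)*c*sqrt(1/k)/2)


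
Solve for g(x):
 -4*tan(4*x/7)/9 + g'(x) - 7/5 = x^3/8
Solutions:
 g(x) = C1 + x^4/32 + 7*x/5 - 7*log(cos(4*x/7))/9


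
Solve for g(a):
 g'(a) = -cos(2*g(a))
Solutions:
 g(a) = -asin((C1 + exp(4*a))/(C1 - exp(4*a)))/2 + pi/2
 g(a) = asin((C1 + exp(4*a))/(C1 - exp(4*a)))/2


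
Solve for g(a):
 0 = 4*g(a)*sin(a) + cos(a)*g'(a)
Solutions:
 g(a) = C1*cos(a)^4


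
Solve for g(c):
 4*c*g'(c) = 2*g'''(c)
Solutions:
 g(c) = C1 + Integral(C2*airyai(2^(1/3)*c) + C3*airybi(2^(1/3)*c), c)


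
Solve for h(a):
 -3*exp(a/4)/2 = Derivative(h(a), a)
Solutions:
 h(a) = C1 - 6*exp(a/4)


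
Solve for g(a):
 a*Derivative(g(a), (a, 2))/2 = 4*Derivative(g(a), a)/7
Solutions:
 g(a) = C1 + C2*a^(15/7)


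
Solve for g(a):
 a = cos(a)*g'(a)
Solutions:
 g(a) = C1 + Integral(a/cos(a), a)


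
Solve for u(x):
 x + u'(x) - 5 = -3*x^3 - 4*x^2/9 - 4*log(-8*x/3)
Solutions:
 u(x) = C1 - 3*x^4/4 - 4*x^3/27 - x^2/2 - 4*x*log(-x) + x*(-12*log(2) + 4*log(3) + 9)


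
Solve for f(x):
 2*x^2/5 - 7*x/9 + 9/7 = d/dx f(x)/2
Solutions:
 f(x) = C1 + 4*x^3/15 - 7*x^2/9 + 18*x/7


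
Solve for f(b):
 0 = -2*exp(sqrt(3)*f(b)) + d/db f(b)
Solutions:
 f(b) = sqrt(3)*(2*log(-1/(C1 + 2*b)) - log(3))/6


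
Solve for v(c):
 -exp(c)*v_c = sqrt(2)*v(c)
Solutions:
 v(c) = C1*exp(sqrt(2)*exp(-c))


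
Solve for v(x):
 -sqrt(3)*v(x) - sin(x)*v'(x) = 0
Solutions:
 v(x) = C1*(cos(x) + 1)^(sqrt(3)/2)/(cos(x) - 1)^(sqrt(3)/2)


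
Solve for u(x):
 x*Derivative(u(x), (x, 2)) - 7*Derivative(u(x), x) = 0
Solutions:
 u(x) = C1 + C2*x^8


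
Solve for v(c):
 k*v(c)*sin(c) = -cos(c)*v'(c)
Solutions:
 v(c) = C1*exp(k*log(cos(c)))


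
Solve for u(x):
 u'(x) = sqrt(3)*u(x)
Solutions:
 u(x) = C1*exp(sqrt(3)*x)


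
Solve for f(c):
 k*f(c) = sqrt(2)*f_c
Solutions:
 f(c) = C1*exp(sqrt(2)*c*k/2)


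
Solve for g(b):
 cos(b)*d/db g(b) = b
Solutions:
 g(b) = C1 + Integral(b/cos(b), b)


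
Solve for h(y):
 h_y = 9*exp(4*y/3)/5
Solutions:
 h(y) = C1 + 27*exp(4*y/3)/20


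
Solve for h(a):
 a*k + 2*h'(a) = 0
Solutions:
 h(a) = C1 - a^2*k/4


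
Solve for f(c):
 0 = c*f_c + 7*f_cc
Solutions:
 f(c) = C1 + C2*erf(sqrt(14)*c/14)


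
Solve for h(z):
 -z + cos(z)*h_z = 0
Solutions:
 h(z) = C1 + Integral(z/cos(z), z)


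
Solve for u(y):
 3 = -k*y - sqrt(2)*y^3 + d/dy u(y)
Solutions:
 u(y) = C1 + k*y^2/2 + sqrt(2)*y^4/4 + 3*y


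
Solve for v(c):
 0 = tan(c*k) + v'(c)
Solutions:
 v(c) = C1 - Piecewise((-log(cos(c*k))/k, Ne(k, 0)), (0, True))


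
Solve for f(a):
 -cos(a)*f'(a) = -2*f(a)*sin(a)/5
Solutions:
 f(a) = C1/cos(a)^(2/5)


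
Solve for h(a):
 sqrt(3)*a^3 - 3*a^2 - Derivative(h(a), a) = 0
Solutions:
 h(a) = C1 + sqrt(3)*a^4/4 - a^3


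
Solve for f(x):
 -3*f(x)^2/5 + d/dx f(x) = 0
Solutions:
 f(x) = -5/(C1 + 3*x)


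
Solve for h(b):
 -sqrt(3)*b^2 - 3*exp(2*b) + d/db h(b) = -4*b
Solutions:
 h(b) = C1 + sqrt(3)*b^3/3 - 2*b^2 + 3*exp(2*b)/2


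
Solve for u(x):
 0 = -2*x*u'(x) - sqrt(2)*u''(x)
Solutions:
 u(x) = C1 + C2*erf(2^(3/4)*x/2)


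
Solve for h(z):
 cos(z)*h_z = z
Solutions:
 h(z) = C1 + Integral(z/cos(z), z)


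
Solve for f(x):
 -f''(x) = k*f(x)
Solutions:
 f(x) = C1*exp(-x*sqrt(-k)) + C2*exp(x*sqrt(-k))


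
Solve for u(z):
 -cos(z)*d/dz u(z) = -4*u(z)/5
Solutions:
 u(z) = C1*(sin(z) + 1)^(2/5)/(sin(z) - 1)^(2/5)


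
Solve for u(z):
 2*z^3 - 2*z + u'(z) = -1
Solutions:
 u(z) = C1 - z^4/2 + z^2 - z


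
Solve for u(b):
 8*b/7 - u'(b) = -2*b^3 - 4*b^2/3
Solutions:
 u(b) = C1 + b^4/2 + 4*b^3/9 + 4*b^2/7


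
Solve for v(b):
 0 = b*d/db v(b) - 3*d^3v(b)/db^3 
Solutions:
 v(b) = C1 + Integral(C2*airyai(3^(2/3)*b/3) + C3*airybi(3^(2/3)*b/3), b)


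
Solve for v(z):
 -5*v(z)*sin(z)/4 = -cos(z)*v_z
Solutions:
 v(z) = C1/cos(z)^(5/4)


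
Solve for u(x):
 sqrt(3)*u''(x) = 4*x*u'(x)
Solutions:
 u(x) = C1 + C2*erfi(sqrt(2)*3^(3/4)*x/3)


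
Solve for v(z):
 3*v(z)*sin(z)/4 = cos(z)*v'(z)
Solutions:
 v(z) = C1/cos(z)^(3/4)


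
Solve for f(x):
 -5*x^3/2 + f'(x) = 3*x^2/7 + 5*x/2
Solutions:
 f(x) = C1 + 5*x^4/8 + x^3/7 + 5*x^2/4


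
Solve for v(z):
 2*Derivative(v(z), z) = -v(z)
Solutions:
 v(z) = C1*exp(-z/2)


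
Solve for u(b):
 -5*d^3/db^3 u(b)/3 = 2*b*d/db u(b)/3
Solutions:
 u(b) = C1 + Integral(C2*airyai(-2^(1/3)*5^(2/3)*b/5) + C3*airybi(-2^(1/3)*5^(2/3)*b/5), b)


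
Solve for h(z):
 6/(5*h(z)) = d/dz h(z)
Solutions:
 h(z) = -sqrt(C1 + 60*z)/5
 h(z) = sqrt(C1 + 60*z)/5


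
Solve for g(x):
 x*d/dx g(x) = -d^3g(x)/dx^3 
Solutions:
 g(x) = C1 + Integral(C2*airyai(-x) + C3*airybi(-x), x)


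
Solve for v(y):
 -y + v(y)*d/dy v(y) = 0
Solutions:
 v(y) = -sqrt(C1 + y^2)
 v(y) = sqrt(C1 + y^2)


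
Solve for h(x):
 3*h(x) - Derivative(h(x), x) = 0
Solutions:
 h(x) = C1*exp(3*x)


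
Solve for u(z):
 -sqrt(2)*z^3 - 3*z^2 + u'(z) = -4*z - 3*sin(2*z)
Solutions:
 u(z) = C1 + sqrt(2)*z^4/4 + z^3 - 2*z^2 + 3*cos(2*z)/2


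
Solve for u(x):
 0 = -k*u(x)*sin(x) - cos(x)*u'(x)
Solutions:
 u(x) = C1*exp(k*log(cos(x)))


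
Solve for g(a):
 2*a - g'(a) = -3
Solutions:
 g(a) = C1 + a^2 + 3*a


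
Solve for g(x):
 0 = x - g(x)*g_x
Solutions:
 g(x) = -sqrt(C1 + x^2)
 g(x) = sqrt(C1 + x^2)


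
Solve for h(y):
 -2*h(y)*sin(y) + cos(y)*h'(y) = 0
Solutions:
 h(y) = C1/cos(y)^2


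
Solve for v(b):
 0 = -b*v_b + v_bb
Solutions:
 v(b) = C1 + C2*erfi(sqrt(2)*b/2)


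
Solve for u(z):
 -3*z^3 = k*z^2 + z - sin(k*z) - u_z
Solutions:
 u(z) = C1 + k*z^3/3 + 3*z^4/4 + z^2/2 + cos(k*z)/k


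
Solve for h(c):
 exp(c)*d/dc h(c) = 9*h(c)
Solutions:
 h(c) = C1*exp(-9*exp(-c))


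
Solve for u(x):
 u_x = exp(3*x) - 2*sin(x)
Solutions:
 u(x) = C1 + exp(3*x)/3 + 2*cos(x)


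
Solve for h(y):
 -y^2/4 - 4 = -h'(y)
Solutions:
 h(y) = C1 + y^3/12 + 4*y


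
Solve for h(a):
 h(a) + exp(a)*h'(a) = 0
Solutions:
 h(a) = C1*exp(exp(-a))


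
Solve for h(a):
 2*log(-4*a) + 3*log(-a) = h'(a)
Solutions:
 h(a) = C1 + 5*a*log(-a) + a*(-5 + 4*log(2))


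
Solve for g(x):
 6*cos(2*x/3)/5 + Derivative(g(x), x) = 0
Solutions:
 g(x) = C1 - 9*sin(2*x/3)/5


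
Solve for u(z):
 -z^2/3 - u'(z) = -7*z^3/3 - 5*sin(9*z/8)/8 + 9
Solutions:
 u(z) = C1 + 7*z^4/12 - z^3/9 - 9*z - 5*cos(9*z/8)/9


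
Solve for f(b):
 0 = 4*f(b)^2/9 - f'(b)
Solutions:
 f(b) = -9/(C1 + 4*b)


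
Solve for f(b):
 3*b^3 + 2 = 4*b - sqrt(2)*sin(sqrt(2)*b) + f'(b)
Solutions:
 f(b) = C1 + 3*b^4/4 - 2*b^2 + 2*b - cos(sqrt(2)*b)


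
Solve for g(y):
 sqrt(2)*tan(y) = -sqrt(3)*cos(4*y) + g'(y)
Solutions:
 g(y) = C1 - sqrt(2)*log(cos(y)) + sqrt(3)*sin(4*y)/4


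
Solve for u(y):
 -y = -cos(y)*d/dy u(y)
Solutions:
 u(y) = C1 + Integral(y/cos(y), y)


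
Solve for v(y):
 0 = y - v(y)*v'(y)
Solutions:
 v(y) = -sqrt(C1 + y^2)
 v(y) = sqrt(C1 + y^2)


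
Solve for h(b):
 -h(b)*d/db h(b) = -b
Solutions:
 h(b) = -sqrt(C1 + b^2)
 h(b) = sqrt(C1 + b^2)


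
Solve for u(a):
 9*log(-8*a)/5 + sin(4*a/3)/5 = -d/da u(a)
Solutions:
 u(a) = C1 - 9*a*log(-a)/5 - 27*a*log(2)/5 + 9*a/5 + 3*cos(4*a/3)/20


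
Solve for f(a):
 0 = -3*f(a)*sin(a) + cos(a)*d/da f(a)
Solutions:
 f(a) = C1/cos(a)^3


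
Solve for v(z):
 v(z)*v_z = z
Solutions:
 v(z) = -sqrt(C1 + z^2)
 v(z) = sqrt(C1 + z^2)


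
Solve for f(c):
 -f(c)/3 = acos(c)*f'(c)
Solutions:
 f(c) = C1*exp(-Integral(1/acos(c), c)/3)


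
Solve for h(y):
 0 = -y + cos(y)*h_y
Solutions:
 h(y) = C1 + Integral(y/cos(y), y)


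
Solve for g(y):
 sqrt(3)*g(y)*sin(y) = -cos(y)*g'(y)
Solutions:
 g(y) = C1*cos(y)^(sqrt(3))


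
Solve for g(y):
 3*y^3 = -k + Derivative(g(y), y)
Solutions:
 g(y) = C1 + k*y + 3*y^4/4


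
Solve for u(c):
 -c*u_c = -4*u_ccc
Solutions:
 u(c) = C1 + Integral(C2*airyai(2^(1/3)*c/2) + C3*airybi(2^(1/3)*c/2), c)


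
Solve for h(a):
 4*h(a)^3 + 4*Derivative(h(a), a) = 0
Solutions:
 h(a) = -sqrt(2)*sqrt(-1/(C1 - a))/2
 h(a) = sqrt(2)*sqrt(-1/(C1 - a))/2


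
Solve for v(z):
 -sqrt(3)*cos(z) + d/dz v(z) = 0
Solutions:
 v(z) = C1 + sqrt(3)*sin(z)


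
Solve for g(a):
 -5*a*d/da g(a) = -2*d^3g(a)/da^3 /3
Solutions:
 g(a) = C1 + Integral(C2*airyai(15^(1/3)*2^(2/3)*a/2) + C3*airybi(15^(1/3)*2^(2/3)*a/2), a)


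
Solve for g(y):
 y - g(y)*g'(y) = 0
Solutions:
 g(y) = -sqrt(C1 + y^2)
 g(y) = sqrt(C1 + y^2)


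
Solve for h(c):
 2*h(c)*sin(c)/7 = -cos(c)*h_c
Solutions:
 h(c) = C1*cos(c)^(2/7)


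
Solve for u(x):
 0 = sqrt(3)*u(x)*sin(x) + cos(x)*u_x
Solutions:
 u(x) = C1*cos(x)^(sqrt(3))


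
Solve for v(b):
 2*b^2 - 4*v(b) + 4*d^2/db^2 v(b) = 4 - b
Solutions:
 v(b) = C1*exp(-b) + C2*exp(b) + b^2/2 + b/4


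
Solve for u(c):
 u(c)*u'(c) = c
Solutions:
 u(c) = -sqrt(C1 + c^2)
 u(c) = sqrt(C1 + c^2)


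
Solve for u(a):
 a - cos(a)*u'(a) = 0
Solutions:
 u(a) = C1 + Integral(a/cos(a), a)


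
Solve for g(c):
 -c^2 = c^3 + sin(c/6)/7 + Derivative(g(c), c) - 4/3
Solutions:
 g(c) = C1 - c^4/4 - c^3/3 + 4*c/3 + 6*cos(c/6)/7


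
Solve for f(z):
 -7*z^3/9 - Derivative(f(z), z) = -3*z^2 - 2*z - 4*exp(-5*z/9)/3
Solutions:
 f(z) = C1 - 7*z^4/36 + z^3 + z^2 - 12*exp(-5*z/9)/5


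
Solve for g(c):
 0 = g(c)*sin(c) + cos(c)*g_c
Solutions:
 g(c) = C1*cos(c)


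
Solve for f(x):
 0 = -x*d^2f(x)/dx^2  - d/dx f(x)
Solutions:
 f(x) = C1 + C2*log(x)


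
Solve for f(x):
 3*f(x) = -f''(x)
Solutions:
 f(x) = C1*sin(sqrt(3)*x) + C2*cos(sqrt(3)*x)


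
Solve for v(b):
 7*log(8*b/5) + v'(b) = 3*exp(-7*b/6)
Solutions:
 v(b) = C1 - 7*b*log(b) + 7*b*(-3*log(2) + 1 + log(5)) - 18*exp(-7*b/6)/7


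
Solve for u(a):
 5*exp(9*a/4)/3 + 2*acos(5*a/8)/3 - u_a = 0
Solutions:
 u(a) = C1 + 2*a*acos(5*a/8)/3 - 2*sqrt(64 - 25*a^2)/15 + 20*exp(9*a/4)/27


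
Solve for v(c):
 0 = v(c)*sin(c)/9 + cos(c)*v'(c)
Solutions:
 v(c) = C1*cos(c)^(1/9)


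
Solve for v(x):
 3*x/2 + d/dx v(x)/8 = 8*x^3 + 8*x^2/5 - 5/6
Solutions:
 v(x) = C1 + 16*x^4 + 64*x^3/15 - 6*x^2 - 20*x/3


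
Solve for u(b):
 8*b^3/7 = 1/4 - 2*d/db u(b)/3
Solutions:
 u(b) = C1 - 3*b^4/7 + 3*b/8


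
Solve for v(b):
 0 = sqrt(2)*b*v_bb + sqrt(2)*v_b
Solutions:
 v(b) = C1 + C2*log(b)


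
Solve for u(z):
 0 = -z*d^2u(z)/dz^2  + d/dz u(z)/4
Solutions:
 u(z) = C1 + C2*z^(5/4)


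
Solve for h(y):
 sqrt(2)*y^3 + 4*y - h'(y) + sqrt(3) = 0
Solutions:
 h(y) = C1 + sqrt(2)*y^4/4 + 2*y^2 + sqrt(3)*y


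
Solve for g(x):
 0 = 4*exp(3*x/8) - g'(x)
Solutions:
 g(x) = C1 + 32*exp(3*x/8)/3


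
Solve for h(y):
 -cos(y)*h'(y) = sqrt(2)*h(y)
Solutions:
 h(y) = C1*(sin(y) - 1)^(sqrt(2)/2)/(sin(y) + 1)^(sqrt(2)/2)


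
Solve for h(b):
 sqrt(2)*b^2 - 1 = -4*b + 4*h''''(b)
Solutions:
 h(b) = C1 + C2*b + C3*b^2 + C4*b^3 + sqrt(2)*b^6/1440 + b^5/120 - b^4/96


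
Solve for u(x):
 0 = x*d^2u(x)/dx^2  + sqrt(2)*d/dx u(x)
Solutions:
 u(x) = C1 + C2*x^(1 - sqrt(2))


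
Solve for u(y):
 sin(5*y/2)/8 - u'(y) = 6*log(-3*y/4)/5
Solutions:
 u(y) = C1 - 6*y*log(-y)/5 - 6*y*log(3)/5 + 6*y/5 + 12*y*log(2)/5 - cos(5*y/2)/20


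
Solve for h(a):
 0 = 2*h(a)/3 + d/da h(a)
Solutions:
 h(a) = C1*exp(-2*a/3)


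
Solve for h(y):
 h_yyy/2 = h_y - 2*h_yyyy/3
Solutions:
 h(y) = C1 + C2*exp(-y*((4*sqrt(138) + 47)^(-1/3) + 2 + (4*sqrt(138) + 47)^(1/3))/8)*sin(sqrt(3)*y*(-(4*sqrt(138) + 47)^(1/3) + (4*sqrt(138) + 47)^(-1/3))/8) + C3*exp(-y*((4*sqrt(138) + 47)^(-1/3) + 2 + (4*sqrt(138) + 47)^(1/3))/8)*cos(sqrt(3)*y*(-(4*sqrt(138) + 47)^(1/3) + (4*sqrt(138) + 47)^(-1/3))/8) + C4*exp(y*(-1 + (4*sqrt(138) + 47)^(-1/3) + (4*sqrt(138) + 47)^(1/3))/4)


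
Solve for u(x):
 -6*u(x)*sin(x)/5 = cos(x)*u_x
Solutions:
 u(x) = C1*cos(x)^(6/5)


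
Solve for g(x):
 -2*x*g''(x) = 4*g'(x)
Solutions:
 g(x) = C1 + C2/x


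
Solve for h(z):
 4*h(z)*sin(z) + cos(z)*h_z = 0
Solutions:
 h(z) = C1*cos(z)^4


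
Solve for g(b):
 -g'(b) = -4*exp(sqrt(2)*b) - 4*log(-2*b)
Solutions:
 g(b) = C1 + 4*b*log(-b) + 4*b*(-1 + log(2)) + 2*sqrt(2)*exp(sqrt(2)*b)


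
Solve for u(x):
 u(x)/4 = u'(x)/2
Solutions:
 u(x) = C1*exp(x/2)


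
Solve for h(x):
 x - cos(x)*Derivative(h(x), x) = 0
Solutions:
 h(x) = C1 + Integral(x/cos(x), x)


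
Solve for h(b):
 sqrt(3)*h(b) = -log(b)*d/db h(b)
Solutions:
 h(b) = C1*exp(-sqrt(3)*li(b))


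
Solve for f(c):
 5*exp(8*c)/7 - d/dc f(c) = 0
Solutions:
 f(c) = C1 + 5*exp(8*c)/56


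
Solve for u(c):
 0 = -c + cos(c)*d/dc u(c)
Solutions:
 u(c) = C1 + Integral(c/cos(c), c)


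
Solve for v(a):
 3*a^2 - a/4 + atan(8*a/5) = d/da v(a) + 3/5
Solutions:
 v(a) = C1 + a^3 - a^2/8 + a*atan(8*a/5) - 3*a/5 - 5*log(64*a^2 + 25)/16


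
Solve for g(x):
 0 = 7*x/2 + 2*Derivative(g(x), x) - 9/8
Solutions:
 g(x) = C1 - 7*x^2/8 + 9*x/16


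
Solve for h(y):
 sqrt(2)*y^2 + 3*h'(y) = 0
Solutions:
 h(y) = C1 - sqrt(2)*y^3/9


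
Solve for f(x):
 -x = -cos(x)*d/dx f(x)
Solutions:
 f(x) = C1 + Integral(x/cos(x), x)


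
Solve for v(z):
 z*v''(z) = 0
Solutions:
 v(z) = C1 + C2*z


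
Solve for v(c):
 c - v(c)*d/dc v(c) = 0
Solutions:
 v(c) = -sqrt(C1 + c^2)
 v(c) = sqrt(C1 + c^2)


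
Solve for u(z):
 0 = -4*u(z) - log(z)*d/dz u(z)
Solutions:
 u(z) = C1*exp(-4*li(z))


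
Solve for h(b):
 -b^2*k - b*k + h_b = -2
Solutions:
 h(b) = C1 + b^3*k/3 + b^2*k/2 - 2*b


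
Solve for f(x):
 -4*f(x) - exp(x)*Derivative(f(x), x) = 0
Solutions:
 f(x) = C1*exp(4*exp(-x))


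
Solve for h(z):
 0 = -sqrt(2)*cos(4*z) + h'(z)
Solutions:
 h(z) = C1 + sqrt(2)*sin(4*z)/4


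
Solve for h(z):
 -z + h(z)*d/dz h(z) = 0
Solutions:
 h(z) = -sqrt(C1 + z^2)
 h(z) = sqrt(C1 + z^2)


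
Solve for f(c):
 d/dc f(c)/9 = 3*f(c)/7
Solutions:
 f(c) = C1*exp(27*c/7)


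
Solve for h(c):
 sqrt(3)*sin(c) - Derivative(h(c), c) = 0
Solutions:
 h(c) = C1 - sqrt(3)*cos(c)


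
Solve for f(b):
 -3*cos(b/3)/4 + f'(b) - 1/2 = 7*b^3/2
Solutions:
 f(b) = C1 + 7*b^4/8 + b/2 + 9*sin(b/3)/4


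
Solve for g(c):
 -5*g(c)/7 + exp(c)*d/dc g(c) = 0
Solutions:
 g(c) = C1*exp(-5*exp(-c)/7)


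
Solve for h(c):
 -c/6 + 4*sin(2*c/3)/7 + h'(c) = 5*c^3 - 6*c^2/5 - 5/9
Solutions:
 h(c) = C1 + 5*c^4/4 - 2*c^3/5 + c^2/12 - 5*c/9 + 6*cos(2*c/3)/7


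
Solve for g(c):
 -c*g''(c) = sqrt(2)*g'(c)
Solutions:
 g(c) = C1 + C2*c^(1 - sqrt(2))


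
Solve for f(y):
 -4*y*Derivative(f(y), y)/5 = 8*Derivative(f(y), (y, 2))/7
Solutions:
 f(y) = C1 + C2*erf(sqrt(35)*y/10)


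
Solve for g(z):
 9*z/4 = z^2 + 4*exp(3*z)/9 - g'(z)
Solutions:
 g(z) = C1 + z^3/3 - 9*z^2/8 + 4*exp(3*z)/27


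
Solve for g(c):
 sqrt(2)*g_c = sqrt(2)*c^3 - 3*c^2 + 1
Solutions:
 g(c) = C1 + c^4/4 - sqrt(2)*c^3/2 + sqrt(2)*c/2


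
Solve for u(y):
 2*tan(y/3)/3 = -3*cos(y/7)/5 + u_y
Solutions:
 u(y) = C1 - 2*log(cos(y/3)) + 21*sin(y/7)/5


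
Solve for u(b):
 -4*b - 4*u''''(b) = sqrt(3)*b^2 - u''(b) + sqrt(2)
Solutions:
 u(b) = C1 + C2*b + C3*exp(-b/2) + C4*exp(b/2) + sqrt(3)*b^4/12 + 2*b^3/3 + b^2*(sqrt(2)/2 + 4*sqrt(3))


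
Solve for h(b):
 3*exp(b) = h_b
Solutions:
 h(b) = C1 + 3*exp(b)


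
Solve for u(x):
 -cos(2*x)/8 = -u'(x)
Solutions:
 u(x) = C1 + sin(2*x)/16


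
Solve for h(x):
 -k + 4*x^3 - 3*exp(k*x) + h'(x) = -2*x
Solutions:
 h(x) = C1 + k*x - x^4 - x^2 + 3*exp(k*x)/k


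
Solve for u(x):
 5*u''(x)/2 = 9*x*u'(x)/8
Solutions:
 u(x) = C1 + C2*erfi(3*sqrt(10)*x/20)


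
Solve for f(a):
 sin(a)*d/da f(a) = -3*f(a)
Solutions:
 f(a) = C1*(cos(a) + 1)^(3/2)/(cos(a) - 1)^(3/2)


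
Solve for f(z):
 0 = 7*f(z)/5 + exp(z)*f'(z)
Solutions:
 f(z) = C1*exp(7*exp(-z)/5)


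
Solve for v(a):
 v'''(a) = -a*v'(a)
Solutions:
 v(a) = C1 + Integral(C2*airyai(-a) + C3*airybi(-a), a)


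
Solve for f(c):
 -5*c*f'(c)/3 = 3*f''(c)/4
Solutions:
 f(c) = C1 + C2*erf(sqrt(10)*c/3)


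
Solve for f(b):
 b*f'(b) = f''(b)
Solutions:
 f(b) = C1 + C2*erfi(sqrt(2)*b/2)


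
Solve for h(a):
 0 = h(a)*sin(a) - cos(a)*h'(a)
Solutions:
 h(a) = C1/cos(a)


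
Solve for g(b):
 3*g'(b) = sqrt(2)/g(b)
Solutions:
 g(b) = -sqrt(C1 + 6*sqrt(2)*b)/3
 g(b) = sqrt(C1 + 6*sqrt(2)*b)/3


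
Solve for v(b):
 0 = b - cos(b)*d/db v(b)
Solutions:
 v(b) = C1 + Integral(b/cos(b), b)


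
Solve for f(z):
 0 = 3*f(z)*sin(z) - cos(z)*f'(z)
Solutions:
 f(z) = C1/cos(z)^3


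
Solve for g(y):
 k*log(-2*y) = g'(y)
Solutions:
 g(y) = C1 + k*y*log(-y) + k*y*(-1 + log(2))


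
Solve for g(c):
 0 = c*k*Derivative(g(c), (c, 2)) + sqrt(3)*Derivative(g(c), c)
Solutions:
 g(c) = C1 + c^(((re(k) - sqrt(3))*re(k) + im(k)^2)/(re(k)^2 + im(k)^2))*(C2*sin(sqrt(3)*log(c)*Abs(im(k))/(re(k)^2 + im(k)^2)) + C3*cos(sqrt(3)*log(c)*im(k)/(re(k)^2 + im(k)^2)))


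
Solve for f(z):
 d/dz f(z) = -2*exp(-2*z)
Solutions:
 f(z) = C1 + exp(-2*z)


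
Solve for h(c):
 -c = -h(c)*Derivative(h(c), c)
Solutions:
 h(c) = -sqrt(C1 + c^2)
 h(c) = sqrt(C1 + c^2)


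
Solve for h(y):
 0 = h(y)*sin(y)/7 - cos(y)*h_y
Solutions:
 h(y) = C1/cos(y)^(1/7)


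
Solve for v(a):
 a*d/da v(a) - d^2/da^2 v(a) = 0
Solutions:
 v(a) = C1 + C2*erfi(sqrt(2)*a/2)


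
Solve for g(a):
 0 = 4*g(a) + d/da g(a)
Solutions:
 g(a) = C1*exp(-4*a)


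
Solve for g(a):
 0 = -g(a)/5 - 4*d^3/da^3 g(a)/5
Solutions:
 g(a) = C3*exp(-2^(1/3)*a/2) + (C1*sin(2^(1/3)*sqrt(3)*a/4) + C2*cos(2^(1/3)*sqrt(3)*a/4))*exp(2^(1/3)*a/4)


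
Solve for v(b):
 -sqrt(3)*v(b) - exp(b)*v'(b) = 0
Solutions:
 v(b) = C1*exp(sqrt(3)*exp(-b))


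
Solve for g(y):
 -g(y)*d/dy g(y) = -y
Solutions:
 g(y) = -sqrt(C1 + y^2)
 g(y) = sqrt(C1 + y^2)


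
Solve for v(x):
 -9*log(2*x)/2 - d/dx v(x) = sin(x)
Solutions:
 v(x) = C1 - 9*x*log(x)/2 - 9*x*log(2)/2 + 9*x/2 + cos(x)


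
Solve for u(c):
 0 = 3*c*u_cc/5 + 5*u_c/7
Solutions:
 u(c) = C1 + C2/c^(4/21)


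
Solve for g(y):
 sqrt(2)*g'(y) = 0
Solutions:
 g(y) = C1


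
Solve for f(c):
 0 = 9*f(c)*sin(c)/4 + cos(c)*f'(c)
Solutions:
 f(c) = C1*cos(c)^(9/4)


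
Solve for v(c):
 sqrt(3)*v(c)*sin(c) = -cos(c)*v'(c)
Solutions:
 v(c) = C1*cos(c)^(sqrt(3))


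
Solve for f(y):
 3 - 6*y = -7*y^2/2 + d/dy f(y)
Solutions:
 f(y) = C1 + 7*y^3/6 - 3*y^2 + 3*y


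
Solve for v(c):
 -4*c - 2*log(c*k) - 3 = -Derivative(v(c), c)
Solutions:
 v(c) = C1 + 2*c^2 + 2*c*log(c*k) + c


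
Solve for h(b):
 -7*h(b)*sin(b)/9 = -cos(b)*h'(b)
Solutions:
 h(b) = C1/cos(b)^(7/9)


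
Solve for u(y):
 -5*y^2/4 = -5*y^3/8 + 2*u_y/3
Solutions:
 u(y) = C1 + 15*y^4/64 - 5*y^3/8


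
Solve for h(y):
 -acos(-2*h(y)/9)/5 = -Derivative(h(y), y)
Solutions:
 Integral(1/acos(-2*_y/9), (_y, h(y))) = C1 + y/5


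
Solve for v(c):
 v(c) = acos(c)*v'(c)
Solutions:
 v(c) = C1*exp(Integral(1/acos(c), c))


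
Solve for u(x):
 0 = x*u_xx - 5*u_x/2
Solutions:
 u(x) = C1 + C2*x^(7/2)


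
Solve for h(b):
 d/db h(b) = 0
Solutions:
 h(b) = C1


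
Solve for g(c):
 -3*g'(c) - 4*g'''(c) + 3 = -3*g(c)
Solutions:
 g(c) = C1*exp(c*(-(3 + sqrt(10))^(1/3) + (3 + sqrt(10))^(-1/3))/4)*sin(sqrt(3)*c*((3 + sqrt(10))^(-1/3) + (3 + sqrt(10))^(1/3))/4) + C2*exp(c*(-(3 + sqrt(10))^(1/3) + (3 + sqrt(10))^(-1/3))/4)*cos(sqrt(3)*c*((3 + sqrt(10))^(-1/3) + (3 + sqrt(10))^(1/3))/4) + C3*exp(-c*(-(3 + sqrt(10))^(1/3) + (3 + sqrt(10))^(-1/3))/2) - 1


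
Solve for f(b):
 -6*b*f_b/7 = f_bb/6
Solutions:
 f(b) = C1 + C2*erf(3*sqrt(14)*b/7)


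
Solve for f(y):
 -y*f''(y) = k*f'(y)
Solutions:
 f(y) = C1 + y^(1 - re(k))*(C2*sin(log(y)*Abs(im(k))) + C3*cos(log(y)*im(k)))


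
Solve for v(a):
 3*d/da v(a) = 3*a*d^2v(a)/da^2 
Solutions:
 v(a) = C1 + C2*a^2


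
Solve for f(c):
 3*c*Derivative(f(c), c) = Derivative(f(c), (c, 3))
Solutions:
 f(c) = C1 + Integral(C2*airyai(3^(1/3)*c) + C3*airybi(3^(1/3)*c), c)


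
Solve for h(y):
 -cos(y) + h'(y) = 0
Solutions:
 h(y) = C1 + sin(y)


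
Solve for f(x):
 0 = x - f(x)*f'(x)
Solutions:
 f(x) = -sqrt(C1 + x^2)
 f(x) = sqrt(C1 + x^2)


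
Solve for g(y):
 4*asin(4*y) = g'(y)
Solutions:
 g(y) = C1 + 4*y*asin(4*y) + sqrt(1 - 16*y^2)


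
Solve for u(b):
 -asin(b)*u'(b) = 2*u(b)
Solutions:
 u(b) = C1*exp(-2*Integral(1/asin(b), b))


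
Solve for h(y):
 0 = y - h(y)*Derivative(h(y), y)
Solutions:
 h(y) = -sqrt(C1 + y^2)
 h(y) = sqrt(C1 + y^2)


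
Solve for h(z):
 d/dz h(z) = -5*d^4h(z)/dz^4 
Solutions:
 h(z) = C1 + C4*exp(-5^(2/3)*z/5) + (C2*sin(sqrt(3)*5^(2/3)*z/10) + C3*cos(sqrt(3)*5^(2/3)*z/10))*exp(5^(2/3)*z/10)


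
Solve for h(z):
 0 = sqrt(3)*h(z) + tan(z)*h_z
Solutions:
 h(z) = C1/sin(z)^(sqrt(3))


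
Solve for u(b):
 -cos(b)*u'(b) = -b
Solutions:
 u(b) = C1 + Integral(b/cos(b), b)


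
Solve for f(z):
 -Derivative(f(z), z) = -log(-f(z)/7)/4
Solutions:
 -4*Integral(1/(log(-_y) - log(7)), (_y, f(z))) = C1 - z


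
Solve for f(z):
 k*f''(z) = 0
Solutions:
 f(z) = C1 + C2*z
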